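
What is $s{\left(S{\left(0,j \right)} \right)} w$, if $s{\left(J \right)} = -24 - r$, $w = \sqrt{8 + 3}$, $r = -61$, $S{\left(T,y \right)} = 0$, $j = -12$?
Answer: $37 \sqrt{11} \approx 122.72$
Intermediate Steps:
$w = \sqrt{11} \approx 3.3166$
$s{\left(J \right)} = 37$ ($s{\left(J \right)} = -24 - -61 = -24 + 61 = 37$)
$s{\left(S{\left(0,j \right)} \right)} w = 37 \sqrt{11}$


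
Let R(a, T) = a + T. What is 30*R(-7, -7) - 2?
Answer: -422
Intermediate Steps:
R(a, T) = T + a
30*R(-7, -7) - 2 = 30*(-7 - 7) - 2 = 30*(-14) - 2 = -420 - 2 = -422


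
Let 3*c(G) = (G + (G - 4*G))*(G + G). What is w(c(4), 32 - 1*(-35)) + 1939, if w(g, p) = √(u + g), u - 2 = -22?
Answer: 1939 + 2*I*√93/3 ≈ 1939.0 + 6.4291*I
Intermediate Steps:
c(G) = -4*G²/3 (c(G) = ((G + (G - 4*G))*(G + G))/3 = ((G - 3*G)*(2*G))/3 = ((-2*G)*(2*G))/3 = (-4*G²)/3 = -4*G²/3)
u = -20 (u = 2 - 22 = -20)
w(g, p) = √(-20 + g)
w(c(4), 32 - 1*(-35)) + 1939 = √(-20 - 4/3*4²) + 1939 = √(-20 - 4/3*16) + 1939 = √(-20 - 64/3) + 1939 = √(-124/3) + 1939 = 2*I*√93/3 + 1939 = 1939 + 2*I*√93/3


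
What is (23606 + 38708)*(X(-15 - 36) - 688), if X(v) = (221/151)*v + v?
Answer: -7655898040/151 ≈ -5.0701e+7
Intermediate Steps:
X(v) = 372*v/151 (X(v) = (221*(1/151))*v + v = 221*v/151 + v = 372*v/151)
(23606 + 38708)*(X(-15 - 36) - 688) = (23606 + 38708)*(372*(-15 - 36)/151 - 688) = 62314*((372/151)*(-51) - 688) = 62314*(-18972/151 - 688) = 62314*(-122860/151) = -7655898040/151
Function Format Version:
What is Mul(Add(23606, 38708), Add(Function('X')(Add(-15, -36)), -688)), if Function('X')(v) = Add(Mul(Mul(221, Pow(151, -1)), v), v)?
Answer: Rational(-7655898040, 151) ≈ -5.0701e+7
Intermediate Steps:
Function('X')(v) = Mul(Rational(372, 151), v) (Function('X')(v) = Add(Mul(Mul(221, Rational(1, 151)), v), v) = Add(Mul(Rational(221, 151), v), v) = Mul(Rational(372, 151), v))
Mul(Add(23606, 38708), Add(Function('X')(Add(-15, -36)), -688)) = Mul(Add(23606, 38708), Add(Mul(Rational(372, 151), Add(-15, -36)), -688)) = Mul(62314, Add(Mul(Rational(372, 151), -51), -688)) = Mul(62314, Add(Rational(-18972, 151), -688)) = Mul(62314, Rational(-122860, 151)) = Rational(-7655898040, 151)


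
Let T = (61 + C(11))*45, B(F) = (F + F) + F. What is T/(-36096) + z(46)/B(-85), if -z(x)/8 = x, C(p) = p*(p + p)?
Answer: 3268801/3068160 ≈ 1.0654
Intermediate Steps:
C(p) = 2*p**2 (C(p) = p*(2*p) = 2*p**2)
z(x) = -8*x
B(F) = 3*F (B(F) = 2*F + F = 3*F)
T = 13635 (T = (61 + 2*11**2)*45 = (61 + 2*121)*45 = (61 + 242)*45 = 303*45 = 13635)
T/(-36096) + z(46)/B(-85) = 13635/(-36096) + (-8*46)/((3*(-85))) = 13635*(-1/36096) - 368/(-255) = -4545/12032 - 368*(-1/255) = -4545/12032 + 368/255 = 3268801/3068160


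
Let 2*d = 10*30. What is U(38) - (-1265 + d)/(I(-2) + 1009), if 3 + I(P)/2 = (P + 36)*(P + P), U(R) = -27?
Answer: -18622/731 ≈ -25.475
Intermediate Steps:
I(P) = -6 + 4*P*(36 + P) (I(P) = -6 + 2*((P + 36)*(P + P)) = -6 + 2*((36 + P)*(2*P)) = -6 + 2*(2*P*(36 + P)) = -6 + 4*P*(36 + P))
d = 150 (d = (10*30)/2 = (½)*300 = 150)
U(38) - (-1265 + d)/(I(-2) + 1009) = -27 - (-1265 + 150)/((-6 + 4*(-2)² + 144*(-2)) + 1009) = -27 - (-1115)/((-6 + 4*4 - 288) + 1009) = -27 - (-1115)/((-6 + 16 - 288) + 1009) = -27 - (-1115)/(-278 + 1009) = -27 - (-1115)/731 = -27 - 1*(-1115/731) = -27 + 1115/731 = -18622/731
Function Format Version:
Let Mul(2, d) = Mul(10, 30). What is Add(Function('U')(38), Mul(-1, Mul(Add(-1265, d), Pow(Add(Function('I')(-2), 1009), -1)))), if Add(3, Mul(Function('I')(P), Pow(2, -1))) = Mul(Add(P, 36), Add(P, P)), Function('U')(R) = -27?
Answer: Rational(-18622, 731) ≈ -25.475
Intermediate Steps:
Function('I')(P) = Add(-6, Mul(4, P, Add(36, P))) (Function('I')(P) = Add(-6, Mul(2, Mul(Add(P, 36), Add(P, P)))) = Add(-6, Mul(2, Mul(Add(36, P), Mul(2, P)))) = Add(-6, Mul(2, Mul(2, P, Add(36, P)))) = Add(-6, Mul(4, P, Add(36, P))))
d = 150 (d = Mul(Rational(1, 2), Mul(10, 30)) = Mul(Rational(1, 2), 300) = 150)
Add(Function('U')(38), Mul(-1, Mul(Add(-1265, d), Pow(Add(Function('I')(-2), 1009), -1)))) = Add(-27, Mul(-1, Mul(Add(-1265, 150), Pow(Add(Add(-6, Mul(4, Pow(-2, 2)), Mul(144, -2)), 1009), -1)))) = Add(-27, Mul(-1, Mul(-1115, Pow(Add(Add(-6, Mul(4, 4), -288), 1009), -1)))) = Add(-27, Mul(-1, Mul(-1115, Pow(Add(Add(-6, 16, -288), 1009), -1)))) = Add(-27, Mul(-1, Mul(-1115, Pow(Add(-278, 1009), -1)))) = Add(-27, Mul(-1, Mul(-1115, Pow(731, -1)))) = Add(-27, Mul(-1, Mul(-1115, Rational(1, 731)))) = Add(-27, Mul(-1, Rational(-1115, 731))) = Add(-27, Rational(1115, 731)) = Rational(-18622, 731)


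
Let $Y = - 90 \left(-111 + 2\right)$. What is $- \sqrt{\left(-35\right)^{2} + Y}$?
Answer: $- \sqrt{11035} \approx -105.05$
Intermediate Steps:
$Y = 9810$ ($Y = \left(-90\right) \left(-109\right) = 9810$)
$- \sqrt{\left(-35\right)^{2} + Y} = - \sqrt{\left(-35\right)^{2} + 9810} = - \sqrt{1225 + 9810} = - \sqrt{11035}$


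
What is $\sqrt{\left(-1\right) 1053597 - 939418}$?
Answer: $i \sqrt{1993015} \approx 1411.7 i$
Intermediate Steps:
$\sqrt{\left(-1\right) 1053597 - 939418} = \sqrt{-1053597 - 939418} = \sqrt{-1993015} = i \sqrt{1993015}$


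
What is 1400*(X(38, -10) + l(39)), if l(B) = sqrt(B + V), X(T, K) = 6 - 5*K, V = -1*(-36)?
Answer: 78400 + 7000*sqrt(3) ≈ 90524.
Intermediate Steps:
V = 36
l(B) = sqrt(36 + B) (l(B) = sqrt(B + 36) = sqrt(36 + B))
1400*(X(38, -10) + l(39)) = 1400*((6 - 5*(-10)) + sqrt(36 + 39)) = 1400*((6 + 50) + sqrt(75)) = 1400*(56 + 5*sqrt(3)) = 78400 + 7000*sqrt(3)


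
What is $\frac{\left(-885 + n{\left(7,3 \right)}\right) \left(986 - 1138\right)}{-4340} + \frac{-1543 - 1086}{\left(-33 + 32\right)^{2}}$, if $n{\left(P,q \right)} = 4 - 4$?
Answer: $- \frac{577219}{217} \approx -2660.0$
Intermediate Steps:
$n{\left(P,q \right)} = 0$ ($n{\left(P,q \right)} = 4 - 4 = 0$)
$\frac{\left(-885 + n{\left(7,3 \right)}\right) \left(986 - 1138\right)}{-4340} + \frac{-1543 - 1086}{\left(-33 + 32\right)^{2}} = \frac{\left(-885 + 0\right) \left(986 - 1138\right)}{-4340} + \frac{-1543 - 1086}{\left(-33 + 32\right)^{2}} = \left(-885\right) \left(-152\right) \left(- \frac{1}{4340}\right) - \frac{2629}{\left(-1\right)^{2}} = 134520 \left(- \frac{1}{4340}\right) - \frac{2629}{1} = - \frac{6726}{217} - 2629 = - \frac{577219}{217}$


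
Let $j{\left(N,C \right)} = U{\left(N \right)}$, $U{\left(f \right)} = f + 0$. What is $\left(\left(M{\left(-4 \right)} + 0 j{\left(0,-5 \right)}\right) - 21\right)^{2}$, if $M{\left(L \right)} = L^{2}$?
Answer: $25$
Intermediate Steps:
$U{\left(f \right)} = f$
$j{\left(N,C \right)} = N$
$\left(\left(M{\left(-4 \right)} + 0 j{\left(0,-5 \right)}\right) - 21\right)^{2} = \left(\left(\left(-4\right)^{2} + 0 \cdot 0\right) - 21\right)^{2} = \left(\left(16 + 0\right) - 21\right)^{2} = \left(16 - 21\right)^{2} = \left(-5\right)^{2} = 25$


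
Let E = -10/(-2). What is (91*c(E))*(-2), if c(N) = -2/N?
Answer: 364/5 ≈ 72.800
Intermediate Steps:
E = 5 (E = -10*(-1/2) = 5)
(91*c(E))*(-2) = (91*(-2/5))*(-2) = -182/5*(-2) = 364/5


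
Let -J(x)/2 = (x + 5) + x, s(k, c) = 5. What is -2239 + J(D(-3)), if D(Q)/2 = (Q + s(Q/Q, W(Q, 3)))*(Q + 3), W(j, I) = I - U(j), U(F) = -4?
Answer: -2249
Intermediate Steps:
W(j, I) = 4 + I (W(j, I) = I - 1*(-4) = I + 4 = 4 + I)
D(Q) = 2*(3 + Q)*(5 + Q) (D(Q) = 2*((Q + 5)*(Q + 3)) = 2*((5 + Q)*(3 + Q)) = 2*((3 + Q)*(5 + Q)) = 2*(3 + Q)*(5 + Q))
J(x) = -10 - 4*x (J(x) = -2*((x + 5) + x) = -2*((5 + x) + x) = -2*(5 + 2*x) = -10 - 4*x)
-2239 + J(D(-3)) = -2239 + (-10 - 4*(30 + 2*(-3)**2 + 16*(-3))) = -2239 + (-10 - 4*(30 + 2*9 - 48)) = -2239 + (-10 - 4*(30 + 18 - 48)) = -2239 + (-10 - 4*0) = -2239 + (-10 + 0) = -2239 - 10 = -2249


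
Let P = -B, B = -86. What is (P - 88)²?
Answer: 4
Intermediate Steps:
P = 86 (P = -1*(-86) = 86)
(P - 88)² = (86 - 88)² = (-2)² = 4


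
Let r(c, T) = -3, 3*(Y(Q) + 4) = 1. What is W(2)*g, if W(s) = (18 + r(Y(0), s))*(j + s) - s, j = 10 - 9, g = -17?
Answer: -731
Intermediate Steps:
Y(Q) = -11/3 (Y(Q) = -4 + (⅓)*1 = -4 + ⅓ = -11/3)
j = 1
W(s) = 15 + 14*s (W(s) = (18 - 3)*(1 + s) - s = 15*(1 + s) - s = (15 + 15*s) - s = 15 + 14*s)
W(2)*g = (15 + 14*2)*(-17) = (15 + 28)*(-17) = 43*(-17) = -731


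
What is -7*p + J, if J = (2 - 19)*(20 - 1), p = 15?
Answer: -428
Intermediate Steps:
J = -323 (J = -17*19 = -323)
-7*p + J = -7*15 - 323 = -105 - 323 = -428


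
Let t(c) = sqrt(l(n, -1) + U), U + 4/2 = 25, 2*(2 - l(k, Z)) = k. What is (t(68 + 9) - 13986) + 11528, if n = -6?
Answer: -2458 + 2*sqrt(7) ≈ -2452.7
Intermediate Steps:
l(k, Z) = 2 - k/2
U = 23 (U = -2 + 25 = 23)
t(c) = 2*sqrt(7) (t(c) = sqrt((2 - 1/2*(-6)) + 23) = sqrt((2 + 3) + 23) = sqrt(5 + 23) = sqrt(28) = 2*sqrt(7))
(t(68 + 9) - 13986) + 11528 = (2*sqrt(7) - 13986) + 11528 = (-13986 + 2*sqrt(7)) + 11528 = -2458 + 2*sqrt(7)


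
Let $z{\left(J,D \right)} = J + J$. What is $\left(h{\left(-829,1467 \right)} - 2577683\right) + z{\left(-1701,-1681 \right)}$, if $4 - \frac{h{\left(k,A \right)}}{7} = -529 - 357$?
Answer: $-2574855$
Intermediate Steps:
$h{\left(k,A \right)} = 6230$ ($h{\left(k,A \right)} = 28 - 7 \left(-529 - 357\right) = 28 - -6202 = 28 + 6202 = 6230$)
$z{\left(J,D \right)} = 2 J$
$\left(h{\left(-829,1467 \right)} - 2577683\right) + z{\left(-1701,-1681 \right)} = \left(6230 - 2577683\right) + 2 \left(-1701\right) = -2571453 - 3402 = -2574855$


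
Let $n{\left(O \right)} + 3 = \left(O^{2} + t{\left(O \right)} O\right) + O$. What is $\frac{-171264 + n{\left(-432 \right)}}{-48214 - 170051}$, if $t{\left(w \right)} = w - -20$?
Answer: $- \frac{64303}{72755} \approx -0.88383$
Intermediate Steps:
$t{\left(w \right)} = 20 + w$ ($t{\left(w \right)} = w + 20 = 20 + w$)
$n{\left(O \right)} = -3 + O + O^{2} + O \left(20 + O\right)$ ($n{\left(O \right)} = -3 + \left(\left(O^{2} + \left(20 + O\right) O\right) + O\right) = -3 + \left(\left(O^{2} + O \left(20 + O\right)\right) + O\right) = -3 + \left(O + O^{2} + O \left(20 + O\right)\right) = -3 + O + O^{2} + O \left(20 + O\right)$)
$\frac{-171264 + n{\left(-432 \right)}}{-48214 - 170051} = \frac{-171264 + \left(-3 + 2 \left(-432\right)^{2} + 21 \left(-432\right)\right)}{-48214 - 170051} = \frac{-171264 - -364173}{-218265} = \left(-171264 - -364173\right) \left(- \frac{1}{218265}\right) = \left(-171264 + 364173\right) \left(- \frac{1}{218265}\right) = 192909 \left(- \frac{1}{218265}\right) = - \frac{64303}{72755}$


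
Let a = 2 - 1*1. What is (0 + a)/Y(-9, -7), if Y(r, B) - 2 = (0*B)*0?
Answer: 1/2 ≈ 0.50000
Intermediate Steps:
Y(r, B) = 2 (Y(r, B) = 2 + (0*B)*0 = 2 + 0*0 = 2 + 0 = 2)
a = 1 (a = 2 - 1 = 1)
(0 + a)/Y(-9, -7) = (0 + 1)/2 = 1*(1/2) = 1/2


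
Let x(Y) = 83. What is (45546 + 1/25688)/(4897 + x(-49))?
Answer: 1169985649/127926240 ≈ 9.1458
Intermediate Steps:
(45546 + 1/25688)/(4897 + x(-49)) = (45546 + 1/25688)/(4897 + 83) = (45546 + 1/25688)/4980 = (1169985649/25688)*(1/4980) = 1169985649/127926240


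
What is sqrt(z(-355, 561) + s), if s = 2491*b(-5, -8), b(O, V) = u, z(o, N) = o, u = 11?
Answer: sqrt(27046) ≈ 164.46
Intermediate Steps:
b(O, V) = 11
s = 27401 (s = 2491*11 = 27401)
sqrt(z(-355, 561) + s) = sqrt(-355 + 27401) = sqrt(27046)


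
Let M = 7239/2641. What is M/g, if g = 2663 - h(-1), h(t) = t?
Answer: 127/123432 ≈ 0.0010289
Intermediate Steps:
g = 2664 (g = 2663 - 1*(-1) = 2663 + 1 = 2664)
M = 381/139 (M = 7239*(1/2641) = 381/139 ≈ 2.7410)
M/g = (381/139)/2664 = (381/139)*(1/2664) = 127/123432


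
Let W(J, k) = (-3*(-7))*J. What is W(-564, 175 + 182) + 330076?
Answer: 318232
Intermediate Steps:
W(J, k) = 21*J
W(-564, 175 + 182) + 330076 = 21*(-564) + 330076 = -11844 + 330076 = 318232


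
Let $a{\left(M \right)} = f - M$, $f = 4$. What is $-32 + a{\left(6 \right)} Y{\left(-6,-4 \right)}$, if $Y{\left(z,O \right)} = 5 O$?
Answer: $8$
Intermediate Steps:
$a{\left(M \right)} = 4 - M$
$-32 + a{\left(6 \right)} Y{\left(-6,-4 \right)} = -32 + \left(4 - 6\right) 5 \left(-4\right) = -32 + \left(4 - 6\right) \left(-20\right) = -32 - -40 = -32 + 40 = 8$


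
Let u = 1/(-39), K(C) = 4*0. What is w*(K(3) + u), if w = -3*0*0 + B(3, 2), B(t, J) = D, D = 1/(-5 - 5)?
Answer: 1/390 ≈ 0.0025641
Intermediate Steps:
K(C) = 0
D = -⅒ (D = 1/(-10) = -⅒ ≈ -0.10000)
B(t, J) = -⅒
w = -⅒ (w = -3*0*0 - ⅒ = 0*0 - ⅒ = 0 - ⅒ = -⅒ ≈ -0.10000)
u = -1/39 ≈ -0.025641
w*(K(3) + u) = -(0 - 1/39)/10 = -⅒*(-1/39) = 1/390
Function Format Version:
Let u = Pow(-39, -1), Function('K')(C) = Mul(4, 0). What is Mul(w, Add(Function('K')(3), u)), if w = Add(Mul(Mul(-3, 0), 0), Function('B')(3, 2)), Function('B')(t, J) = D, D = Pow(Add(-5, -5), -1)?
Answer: Rational(1, 390) ≈ 0.0025641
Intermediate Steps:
Function('K')(C) = 0
D = Rational(-1, 10) (D = Pow(-10, -1) = Rational(-1, 10) ≈ -0.10000)
Function('B')(t, J) = Rational(-1, 10)
w = Rational(-1, 10) (w = Add(Mul(Mul(-3, 0), 0), Rational(-1, 10)) = Add(Mul(0, 0), Rational(-1, 10)) = Add(0, Rational(-1, 10)) = Rational(-1, 10) ≈ -0.10000)
u = Rational(-1, 39) ≈ -0.025641
Mul(w, Add(Function('K')(3), u)) = Mul(Rational(-1, 10), Add(0, Rational(-1, 39))) = Mul(Rational(-1, 10), Rational(-1, 39)) = Rational(1, 390)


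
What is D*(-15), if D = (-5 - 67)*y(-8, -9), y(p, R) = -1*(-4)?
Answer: 4320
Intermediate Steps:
y(p, R) = 4
D = -288 (D = (-5 - 67)*4 = -72*4 = -288)
D*(-15) = -288*(-15) = 4320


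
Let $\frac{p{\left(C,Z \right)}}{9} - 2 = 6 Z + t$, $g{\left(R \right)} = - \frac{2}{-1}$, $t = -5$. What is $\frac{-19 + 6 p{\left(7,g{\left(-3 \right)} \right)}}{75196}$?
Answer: $\frac{467}{75196} \approx 0.0062104$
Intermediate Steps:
$g{\left(R \right)} = 2$ ($g{\left(R \right)} = \left(-2\right) \left(-1\right) = 2$)
$p{\left(C,Z \right)} = -27 + 54 Z$ ($p{\left(C,Z \right)} = 18 + 9 \left(6 Z - 5\right) = 18 + 9 \left(-5 + 6 Z\right) = 18 + \left(-45 + 54 Z\right) = -27 + 54 Z$)
$\frac{-19 + 6 p{\left(7,g{\left(-3 \right)} \right)}}{75196} = \frac{-19 + 6 \left(-27 + 54 \cdot 2\right)}{75196} = \left(-19 + 6 \left(-27 + 108\right)\right) \frac{1}{75196} = \left(-19 + 6 \cdot 81\right) \frac{1}{75196} = \left(-19 + 486\right) \frac{1}{75196} = 467 \cdot \frac{1}{75196} = \frac{467}{75196}$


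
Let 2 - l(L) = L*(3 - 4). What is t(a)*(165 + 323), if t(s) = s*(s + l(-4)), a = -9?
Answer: 48312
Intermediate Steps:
l(L) = 2 + L (l(L) = 2 - L*(3 - 4) = 2 - L*(-1) = 2 - (-1)*L = 2 + L)
t(s) = s*(-2 + s) (t(s) = s*(s + (2 - 4)) = s*(s - 2) = s*(-2 + s))
t(a)*(165 + 323) = (-9*(-2 - 9))*(165 + 323) = -9*(-11)*488 = 99*488 = 48312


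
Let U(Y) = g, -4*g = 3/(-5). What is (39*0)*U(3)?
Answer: 0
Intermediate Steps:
g = 3/20 (g = -3/(4*(-5)) = -3*(-1)/(4*5) = -¼*(-⅗) = 3/20 ≈ 0.15000)
U(Y) = 3/20
(39*0)*U(3) = (39*0)*(3/20) = 0*(3/20) = 0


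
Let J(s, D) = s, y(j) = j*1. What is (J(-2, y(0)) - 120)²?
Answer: 14884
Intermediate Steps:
y(j) = j
(J(-2, y(0)) - 120)² = (-2 - 120)² = (-122)² = 14884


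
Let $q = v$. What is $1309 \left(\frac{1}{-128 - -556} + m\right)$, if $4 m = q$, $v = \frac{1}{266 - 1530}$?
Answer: $\frac{1514513}{540992} \approx 2.7995$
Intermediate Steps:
$v = - \frac{1}{1264}$ ($v = \frac{1}{-1264} = - \frac{1}{1264} \approx -0.00079114$)
$q = - \frac{1}{1264} \approx -0.00079114$
$m = - \frac{1}{5056}$ ($m = \frac{1}{4} \left(- \frac{1}{1264}\right) = - \frac{1}{5056} \approx -0.00019778$)
$1309 \left(\frac{1}{-128 - -556} + m\right) = 1309 \left(\frac{1}{-128 - -556} - \frac{1}{5056}\right) = 1309 \left(\frac{1}{-128 + 556} - \frac{1}{5056}\right) = 1309 \left(\frac{1}{428} - \frac{1}{5056}\right) = 1309 \cdot \frac{1157}{540992} = \frac{1514513}{540992}$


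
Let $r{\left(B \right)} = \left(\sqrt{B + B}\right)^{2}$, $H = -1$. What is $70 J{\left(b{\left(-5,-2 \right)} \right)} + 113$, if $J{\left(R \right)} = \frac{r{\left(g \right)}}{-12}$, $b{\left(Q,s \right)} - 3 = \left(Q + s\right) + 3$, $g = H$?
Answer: $\frac{374}{3} \approx 124.67$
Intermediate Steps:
$g = -1$
$b{\left(Q,s \right)} = 6 + Q + s$ ($b{\left(Q,s \right)} = 3 + \left(\left(Q + s\right) + 3\right) = 3 + \left(3 + Q + s\right) = 6 + Q + s$)
$r{\left(B \right)} = 2 B$ ($r{\left(B \right)} = \left(\sqrt{2 B}\right)^{2} = \left(\sqrt{2} \sqrt{B}\right)^{2} = 2 B$)
$J{\left(R \right)} = \frac{1}{6}$ ($J{\left(R \right)} = \frac{2 \left(-1\right)}{-12} = \left(-2\right) \left(- \frac{1}{12}\right) = \frac{1}{6}$)
$70 J{\left(b{\left(-5,-2 \right)} \right)} + 113 = 70 \cdot \frac{1}{6} + 113 = \frac{35}{3} + 113 = \frac{374}{3}$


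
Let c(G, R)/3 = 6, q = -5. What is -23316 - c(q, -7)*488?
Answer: -32100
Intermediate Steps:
c(G, R) = 18 (c(G, R) = 3*6 = 18)
-23316 - c(q, -7)*488 = -23316 - 18*488 = -23316 - 1*8784 = -23316 - 8784 = -32100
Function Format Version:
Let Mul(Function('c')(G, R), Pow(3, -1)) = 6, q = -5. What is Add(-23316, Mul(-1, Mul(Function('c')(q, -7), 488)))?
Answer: -32100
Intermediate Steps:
Function('c')(G, R) = 18 (Function('c')(G, R) = Mul(3, 6) = 18)
Add(-23316, Mul(-1, Mul(Function('c')(q, -7), 488))) = Add(-23316, Mul(-1, Mul(18, 488))) = Add(-23316, Mul(-1, 8784)) = Add(-23316, -8784) = -32100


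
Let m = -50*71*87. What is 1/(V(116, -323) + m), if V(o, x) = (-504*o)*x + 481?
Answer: 1/18575503 ≈ 5.3834e-8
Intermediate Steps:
V(o, x) = 481 - 504*o*x (V(o, x) = -504*o*x + 481 = 481 - 504*o*x)
m = -308850 (m = -3550*87 = -308850)
1/(V(116, -323) + m) = 1/((481 - 504*116*(-323)) - 308850) = 1/((481 + 18883872) - 308850) = 1/(18884353 - 308850) = 1/18575503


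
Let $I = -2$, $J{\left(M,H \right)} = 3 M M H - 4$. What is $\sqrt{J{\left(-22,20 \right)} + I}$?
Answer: $3 \sqrt{3226} \approx 170.39$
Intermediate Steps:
$J{\left(M,H \right)} = -4 + 3 H M^{2}$ ($J{\left(M,H \right)} = 3 M^{2} H - 4 = 3 H M^{2} - 4 = -4 + 3 H M^{2}$)
$\sqrt{J{\left(-22,20 \right)} + I} = \sqrt{\left(-4 + 3 \cdot 20 \left(-22\right)^{2}\right) - 2} = \sqrt{\left(-4 + 3 \cdot 20 \cdot 484\right) - 2} = \sqrt{\left(-4 + 29040\right) - 2} = \sqrt{29036 - 2} = \sqrt{29034} = 3 \sqrt{3226}$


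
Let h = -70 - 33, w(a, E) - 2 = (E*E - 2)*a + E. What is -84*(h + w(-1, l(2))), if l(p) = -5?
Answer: 10836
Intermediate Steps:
w(a, E) = 2 + E + a*(-2 + E²) (w(a, E) = 2 + ((E*E - 2)*a + E) = 2 + ((E² - 2)*a + E) = 2 + ((-2 + E²)*a + E) = 2 + (a*(-2 + E²) + E) = 2 + (E + a*(-2 + E²)) = 2 + E + a*(-2 + E²))
h = -103
-84*(h + w(-1, l(2))) = -84*(-103 + (2 - 5 - 2*(-1) - 1*(-5)²)) = -84*(-103 + (2 - 5 + 2 - 1*25)) = -84*(-103 + (2 - 5 + 2 - 25)) = -84*(-103 - 26) = -84*(-129) = 10836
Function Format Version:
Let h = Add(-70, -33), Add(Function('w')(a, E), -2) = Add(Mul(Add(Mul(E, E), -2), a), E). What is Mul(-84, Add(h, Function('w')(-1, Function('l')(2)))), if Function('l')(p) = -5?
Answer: 10836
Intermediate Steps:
Function('w')(a, E) = Add(2, E, Mul(a, Add(-2, Pow(E, 2)))) (Function('w')(a, E) = Add(2, Add(Mul(Add(Mul(E, E), -2), a), E)) = Add(2, Add(Mul(Add(Pow(E, 2), -2), a), E)) = Add(2, Add(Mul(Add(-2, Pow(E, 2)), a), E)) = Add(2, Add(Mul(a, Add(-2, Pow(E, 2))), E)) = Add(2, Add(E, Mul(a, Add(-2, Pow(E, 2))))) = Add(2, E, Mul(a, Add(-2, Pow(E, 2)))))
h = -103
Mul(-84, Add(h, Function('w')(-1, Function('l')(2)))) = Mul(-84, Add(-103, Add(2, -5, Mul(-2, -1), Mul(-1, Pow(-5, 2))))) = Mul(-84, Add(-103, Add(2, -5, 2, Mul(-1, 25)))) = Mul(-84, Add(-103, Add(2, -5, 2, -25))) = Mul(-84, Add(-103, -26)) = Mul(-84, -129) = 10836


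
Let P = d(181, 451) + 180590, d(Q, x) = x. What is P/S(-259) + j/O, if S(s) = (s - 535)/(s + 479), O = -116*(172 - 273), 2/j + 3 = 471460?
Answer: -54999796256387663/1096432657082 ≈ -50163.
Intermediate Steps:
j = 2/471457 (j = 2/(-3 + 471460) = 2/471457 ≈ 4.2422e-6)
O = 11716 (O = -116*(-101) = 11716)
P = 181041 (P = 451 + 180590 = 181041)
S(s) = (-535 + s)/(479 + s)
P/S(-259) + j/O = 181041/(((-535 - 259)/(479 - 259))) + (2/471457)/11716 = 181041/((-794/220)) + (2/471457)*(1/11716) = 181041/(((1/220)*(-794))) + 1/2761795106 = 181041/(-397/110) + 1/2761795106 = 181041*(-110/397) + 1/2761795106 = -19914510/397 + 1/2761795106 = -54999796256387663/1096432657082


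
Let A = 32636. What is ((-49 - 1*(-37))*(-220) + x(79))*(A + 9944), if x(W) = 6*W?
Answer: 132594120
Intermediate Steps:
((-49 - 1*(-37))*(-220) + x(79))*(A + 9944) = ((-49 - 1*(-37))*(-220) + 6*79)*(32636 + 9944) = ((-49 + 37)*(-220) + 474)*42580 = (-12*(-220) + 474)*42580 = (2640 + 474)*42580 = 3114*42580 = 132594120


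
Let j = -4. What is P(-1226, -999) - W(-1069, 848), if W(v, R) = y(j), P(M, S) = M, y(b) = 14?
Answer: -1240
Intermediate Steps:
W(v, R) = 14
P(-1226, -999) - W(-1069, 848) = -1226 - 1*14 = -1226 - 14 = -1240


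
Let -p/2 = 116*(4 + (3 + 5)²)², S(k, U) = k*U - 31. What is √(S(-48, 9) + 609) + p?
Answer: -1072768 + √146 ≈ -1.0728e+6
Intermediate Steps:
S(k, U) = -31 + U*k (S(k, U) = U*k - 31 = -31 + U*k)
p = -1072768 (p = -232*(4 + (3 + 5)²)² = -232*(4 + 8²)² = -232*(4 + 64)² = -232*68² = -232*4624 = -2*536384 = -1072768)
√(S(-48, 9) + 609) + p = √((-31 + 9*(-48)) + 609) - 1072768 = √((-31 - 432) + 609) - 1072768 = √(-463 + 609) - 1072768 = √146 - 1072768 = -1072768 + √146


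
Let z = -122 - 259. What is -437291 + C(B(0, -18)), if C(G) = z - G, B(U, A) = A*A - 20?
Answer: -437976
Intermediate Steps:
B(U, A) = -20 + A² (B(U, A) = A² - 20 = -20 + A²)
z = -381
C(G) = -381 - G
-437291 + C(B(0, -18)) = -437291 + (-381 - (-20 + (-18)²)) = -437291 + (-381 - (-20 + 324)) = -437291 + (-381 - 1*304) = -437291 + (-381 - 304) = -437291 - 685 = -437976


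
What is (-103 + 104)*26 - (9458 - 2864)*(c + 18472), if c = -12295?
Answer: -40731112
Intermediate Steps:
(-103 + 104)*26 - (9458 - 2864)*(c + 18472) = (-103 + 104)*26 - (9458 - 2864)*(-12295 + 18472) = 1*26 - 6594*6177 = 26 - 1*40731138 = 26 - 40731138 = -40731112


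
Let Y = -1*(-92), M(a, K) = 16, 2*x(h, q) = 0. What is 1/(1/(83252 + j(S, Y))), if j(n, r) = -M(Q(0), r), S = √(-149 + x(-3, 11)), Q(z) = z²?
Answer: 83236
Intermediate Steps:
x(h, q) = 0 (x(h, q) = (½)*0 = 0)
Y = 92
S = I*√149 (S = √(-149 + 0) = √(-149) = I*√149 ≈ 12.207*I)
j(n, r) = -16 (j(n, r) = -1*16 = -16)
1/(1/(83252 + j(S, Y))) = 1/(1/(83252 - 16)) = 1/(1/83236) = 83236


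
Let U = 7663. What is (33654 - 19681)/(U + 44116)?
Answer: 13973/51779 ≈ 0.26986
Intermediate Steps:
(33654 - 19681)/(U + 44116) = (33654 - 19681)/(7663 + 44116) = 13973/51779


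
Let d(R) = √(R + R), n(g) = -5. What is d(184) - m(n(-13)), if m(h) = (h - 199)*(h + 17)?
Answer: 2448 + 4*√23 ≈ 2467.2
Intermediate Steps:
m(h) = (-199 + h)*(17 + h)
d(R) = √2*√R (d(R) = √(2*R) = √2*√R)
d(184) - m(n(-13)) = √2*√184 - (-3383 + (-5)² - 182*(-5)) = √2*(2*√46) - (-3383 + 25 + 910) = 4*√23 - 1*(-2448) = 4*√23 + 2448 = 2448 + 4*√23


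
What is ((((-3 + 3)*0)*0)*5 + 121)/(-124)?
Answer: -121/124 ≈ -0.97581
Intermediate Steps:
((((-3 + 3)*0)*0)*5 + 121)/(-124) = -(((0*0)*0)*5 + 121)/124 = -((0*0)*5 + 121)/124 = -(0*5 + 121)/124 = -(0 + 121)/124 = -1/124*121 = -121/124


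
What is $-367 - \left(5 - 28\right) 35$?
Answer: $438$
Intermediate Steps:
$-367 - \left(5 - 28\right) 35 = -367 - \left(-23\right) 35 = -367 - -805 = -367 + 805 = 438$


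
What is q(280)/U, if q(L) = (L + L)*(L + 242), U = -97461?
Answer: -4640/1547 ≈ -2.9994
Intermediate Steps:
q(L) = 2*L*(242 + L) (q(L) = (2*L)*(242 + L) = 2*L*(242 + L))
q(280)/U = (2*280*(242 + 280))/(-97461) = (2*280*522)*(-1/97461) = 292320*(-1/97461) = -4640/1547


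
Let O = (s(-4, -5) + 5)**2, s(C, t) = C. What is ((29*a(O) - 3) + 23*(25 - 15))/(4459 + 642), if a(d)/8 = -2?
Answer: -237/5101 ≈ -0.046461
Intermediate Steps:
O = 1 (O = (-4 + 5)**2 = 1**2 = 1)
a(d) = -16 (a(d) = 8*(-2) = -16)
((29*a(O) - 3) + 23*(25 - 15))/(4459 + 642) = ((29*(-16) - 3) + 23*(25 - 15))/(4459 + 642) = ((-464 - 3) + 23*10)/5101 = (-467 + 230)*(1/5101) = -237*1/5101 = -237/5101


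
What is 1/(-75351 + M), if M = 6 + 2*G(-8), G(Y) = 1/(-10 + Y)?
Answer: -9/678106 ≈ -1.3272e-5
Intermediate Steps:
M = 53/9 (M = 6 + 2/(-10 - 8) = 6 + 2/(-18) = 6 + 2*(-1/18) = 6 - ⅑ = 53/9 ≈ 5.8889)
1/(-75351 + M) = 1/(-75351 + 53/9) = 1/(-678106/9) = -9/678106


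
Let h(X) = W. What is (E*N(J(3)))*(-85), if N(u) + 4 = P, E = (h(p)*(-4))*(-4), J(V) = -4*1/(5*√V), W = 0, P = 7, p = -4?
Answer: 0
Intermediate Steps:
J(V) = -4/(5*√V)
h(X) = 0
E = 0 (E = (0*(-4))*(-4) = 0*(-4) = 0)
N(u) = 3 (N(u) = -4 + 7 = 3)
(E*N(J(3)))*(-85) = (0*3)*(-85) = 0*(-85) = 0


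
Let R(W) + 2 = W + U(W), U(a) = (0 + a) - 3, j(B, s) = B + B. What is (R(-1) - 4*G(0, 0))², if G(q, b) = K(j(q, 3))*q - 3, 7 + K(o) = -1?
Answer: 25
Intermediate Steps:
j(B, s) = 2*B
K(o) = -8 (K(o) = -7 - 1 = -8)
G(q, b) = -3 - 8*q (G(q, b) = -8*q - 3 = -3 - 8*q)
U(a) = -3 + a (U(a) = a - 3 = -3 + a)
R(W) = -5 + 2*W (R(W) = -2 + (W + (-3 + W)) = -2 + (-3 + 2*W) = -5 + 2*W)
(R(-1) - 4*G(0, 0))² = ((-5 + 2*(-1)) - 4*(-3 - 8*0))² = ((-5 - 2) - 4*(-3 + 0))² = (-7 - 4*(-3))² = (-7 + 12)² = 5² = 25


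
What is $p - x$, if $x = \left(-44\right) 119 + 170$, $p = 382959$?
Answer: $388025$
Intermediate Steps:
$x = -5066$ ($x = -5236 + 170 = -5066$)
$p - x = 382959 - -5066 = 382959 + 5066 = 388025$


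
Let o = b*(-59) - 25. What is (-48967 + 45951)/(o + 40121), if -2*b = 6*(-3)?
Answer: -3016/39565 ≈ -0.076229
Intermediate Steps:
b = 9 (b = -3*(-3) = -½*(-18) = 9)
o = -556 (o = 9*(-59) - 25 = -531 - 25 = -556)
(-48967 + 45951)/(o + 40121) = (-48967 + 45951)/(-556 + 40121) = -3016/39565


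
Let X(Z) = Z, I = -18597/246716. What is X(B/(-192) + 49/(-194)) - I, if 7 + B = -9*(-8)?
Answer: -592436479/1148709696 ≈ -0.51574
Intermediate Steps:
B = 65 (B = -7 - 9*(-8) = -7 + 72 = 65)
I = -18597/246716 (I = -18597*1/246716 = -18597/246716 ≈ -0.075378)
X(B/(-192) + 49/(-194)) - I = (65/(-192) + 49/(-194)) - 1*(-18597/246716) = (65*(-1/192) + 49*(-1/194)) + 18597/246716 = (-65/192 - 49/194) + 18597/246716 = -11009/18624 + 18597/246716 = -592436479/1148709696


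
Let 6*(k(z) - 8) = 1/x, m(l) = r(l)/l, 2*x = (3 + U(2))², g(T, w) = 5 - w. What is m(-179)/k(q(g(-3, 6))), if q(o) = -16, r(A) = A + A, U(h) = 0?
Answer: 54/217 ≈ 0.24885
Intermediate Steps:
r(A) = 2*A
x = 9/2 (x = (3 + 0)²/2 = (½)*3² = (½)*9 = 9/2 ≈ 4.5000)
m(l) = 2 (m(l) = (2*l)/l = 2)
k(z) = 217/27 (k(z) = 8 + 1/(6*(9/2)) = 8 + (⅙)*(2/9) = 8 + 1/27 = 217/27)
m(-179)/k(q(g(-3, 6))) = 2/(217/27) = 2*(27/217) = 54/217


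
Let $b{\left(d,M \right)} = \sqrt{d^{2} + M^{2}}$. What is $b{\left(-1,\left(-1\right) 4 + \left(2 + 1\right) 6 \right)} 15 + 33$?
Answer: $33 + 15 \sqrt{197} \approx 243.54$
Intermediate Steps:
$b{\left(d,M \right)} = \sqrt{M^{2} + d^{2}}$
$b{\left(-1,\left(-1\right) 4 + \left(2 + 1\right) 6 \right)} 15 + 33 = \sqrt{\left(\left(-1\right) 4 + \left(2 + 1\right) 6\right)^{2} + \left(-1\right)^{2}} \cdot 15 + 33 = \sqrt{\left(-4 + 3 \cdot 6\right)^{2} + 1} \cdot 15 + 33 = \sqrt{\left(-4 + 18\right)^{2} + 1} \cdot 15 + 33 = \sqrt{14^{2} + 1} \cdot 15 + 33 = \sqrt{196 + 1} \cdot 15 + 33 = \sqrt{197} \cdot 15 + 33 = 15 \sqrt{197} + 33 = 33 + 15 \sqrt{197}$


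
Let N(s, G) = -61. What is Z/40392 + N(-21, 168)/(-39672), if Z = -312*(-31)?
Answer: 1787831/7418664 ≈ 0.24099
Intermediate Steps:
Z = 9672
Z/40392 + N(-21, 168)/(-39672) = 9672/40392 - 61/(-39672) = 9672*(1/40392) - 61*(-1/39672) = 403/1683 + 61/39672 = 1787831/7418664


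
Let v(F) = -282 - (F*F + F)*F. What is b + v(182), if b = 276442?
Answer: -5785532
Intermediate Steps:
v(F) = -282 - F*(F + F**2) (v(F) = -282 - (F**2 + F)*F = -282 - (F + F**2)*F = -282 - F*(F + F**2))
b + v(182) = 276442 + (-282 - 1*182**2 - 1*182**3) = 276442 + (-282 - 1*33124 - 1*6028568) = 276442 + (-282 - 33124 - 6028568) = 276442 - 6061974 = -5785532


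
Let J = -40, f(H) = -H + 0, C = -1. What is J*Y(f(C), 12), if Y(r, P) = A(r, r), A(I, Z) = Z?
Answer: -40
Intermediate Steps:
f(H) = -H
Y(r, P) = r
J*Y(f(C), 12) = -(-40)*(-1) = -40*1 = -40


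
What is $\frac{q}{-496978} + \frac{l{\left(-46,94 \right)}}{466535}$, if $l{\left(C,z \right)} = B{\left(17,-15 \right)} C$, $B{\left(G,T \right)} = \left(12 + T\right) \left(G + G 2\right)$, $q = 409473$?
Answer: $- \frac{187535754891}{231857631230} \approx -0.80884$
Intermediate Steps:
$B{\left(G,T \right)} = 3 G \left(12 + T\right)$ ($B{\left(G,T \right)} = \left(12 + T\right) \left(G + 2 G\right) = \left(12 + T\right) 3 G = 3 G \left(12 + T\right)$)
$l{\left(C,z \right)} = - 153 C$ ($l{\left(C,z \right)} = 3 \cdot 17 \left(12 - 15\right) C = 3 \cdot 17 \left(-3\right) C = - 153 C$)
$\frac{q}{-496978} + \frac{l{\left(-46,94 \right)}}{466535} = \frac{409473}{-496978} + \frac{\left(-153\right) \left(-46\right)}{466535} = 409473 \left(- \frac{1}{496978}\right) + 7038 \cdot \frac{1}{466535} = - \frac{409473}{496978} + \frac{7038}{466535} = - \frac{187535754891}{231857631230}$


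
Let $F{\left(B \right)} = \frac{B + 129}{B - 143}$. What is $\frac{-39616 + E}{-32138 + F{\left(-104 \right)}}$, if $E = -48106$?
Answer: $\frac{21667334}{7938111} \approx 2.7295$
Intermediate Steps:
$F{\left(B \right)} = \frac{129 + B}{-143 + B}$
$\frac{-39616 + E}{-32138 + F{\left(-104 \right)}} = \frac{-39616 - 48106}{-32138 + \frac{129 - 104}{-143 - 104}} = - \frac{87722}{-32138 + \frac{1}{-247} \cdot 25} = - \frac{87722}{-32138 - \frac{25}{247}} = - \frac{87722}{- \frac{7938111}{247}} = \left(-87722\right) \left(- \frac{247}{7938111}\right) = \frac{21667334}{7938111}$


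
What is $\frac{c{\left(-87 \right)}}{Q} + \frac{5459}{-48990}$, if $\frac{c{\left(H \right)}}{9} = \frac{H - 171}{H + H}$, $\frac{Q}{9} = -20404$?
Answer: $- \frac{1616142107}{14494083420} \approx -0.1115$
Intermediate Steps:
$Q = -183636$ ($Q = 9 \left(-20404\right) = -183636$)
$c{\left(H \right)} = \frac{9 \left(-171 + H\right)}{2 H}$ ($c{\left(H \right)} = 9 \frac{H - 171}{H + H} = 9 \frac{-171 + H}{2 H} = \frac{9 \left(-171 + H\right)}{2 H}$)
$\frac{c{\left(-87 \right)}}{Q} + \frac{5459}{-48990} = \frac{\frac{9}{2} \frac{1}{-87} \left(-171 - 87\right)}{-183636} + \frac{5459}{-48990} = \frac{9}{2} \left(- \frac{1}{87}\right) \left(-258\right) \left(- \frac{1}{183636}\right) + 5459 \left(- \frac{1}{48990}\right) = \frac{387}{29} \left(- \frac{1}{183636}\right) - \frac{5459}{48990} = - \frac{43}{591716} - \frac{5459}{48990} = - \frac{1616142107}{14494083420}$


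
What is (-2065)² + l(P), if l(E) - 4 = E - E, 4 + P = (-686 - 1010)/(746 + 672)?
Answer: 4264229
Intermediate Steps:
P = -3684/709 (P = -4 + (-686 - 1010)/(746 + 672) = -4 - 1696/1418 = -4 - 1696*1/1418 = -4 - 848/709 = -3684/709 ≈ -5.1961)
l(E) = 4 (l(E) = 4 + (E - E) = 4 + 0 = 4)
(-2065)² + l(P) = (-2065)² + 4 = 4264225 + 4 = 4264229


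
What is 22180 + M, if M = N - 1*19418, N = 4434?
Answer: 7196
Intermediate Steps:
M = -14984 (M = 4434 - 1*19418 = 4434 - 19418 = -14984)
22180 + M = 22180 - 14984 = 7196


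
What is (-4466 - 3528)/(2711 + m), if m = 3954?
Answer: -7994/6665 ≈ -1.1994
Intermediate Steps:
(-4466 - 3528)/(2711 + m) = (-4466 - 3528)/(2711 + 3954) = -7994/6665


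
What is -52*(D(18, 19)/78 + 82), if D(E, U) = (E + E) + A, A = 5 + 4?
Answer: -4294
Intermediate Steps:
A = 9
D(E, U) = 9 + 2*E (D(E, U) = (E + E) + 9 = 2*E + 9 = 9 + 2*E)
-52*(D(18, 19)/78 + 82) = -52*((9 + 2*18)/78 + 82) = -52*((9 + 36)*(1/78) + 82) = -52*(45*(1/78) + 82) = -52*(15/26 + 82) = -52*2147/26 = -4294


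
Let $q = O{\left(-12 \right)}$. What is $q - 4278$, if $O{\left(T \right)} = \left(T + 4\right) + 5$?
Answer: $-4281$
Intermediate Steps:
$O{\left(T \right)} = 9 + T$ ($O{\left(T \right)} = \left(4 + T\right) + 5 = 9 + T$)
$q = -3$ ($q = 9 - 12 = -3$)
$q - 4278 = -3 - 4278 = -4281$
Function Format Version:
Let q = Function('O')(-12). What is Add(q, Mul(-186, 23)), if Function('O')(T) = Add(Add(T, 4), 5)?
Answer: -4281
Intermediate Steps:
Function('O')(T) = Add(9, T) (Function('O')(T) = Add(Add(4, T), 5) = Add(9, T))
q = -3 (q = Add(9, -12) = -3)
Add(q, Mul(-186, 23)) = Add(-3, Mul(-186, 23)) = Add(-3, -4278) = -4281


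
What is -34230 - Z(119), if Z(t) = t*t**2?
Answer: -1719389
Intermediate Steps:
Z(t) = t**3
-34230 - Z(119) = -34230 - 1*119**3 = -34230 - 1*1685159 = -34230 - 1685159 = -1719389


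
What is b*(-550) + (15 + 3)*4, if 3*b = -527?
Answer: 290066/3 ≈ 96689.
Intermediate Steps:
b = -527/3 (b = (⅓)*(-527) = -527/3 ≈ -175.67)
b*(-550) + (15 + 3)*4 = -527/3*(-550) + (15 + 3)*4 = 289850/3 + 18*4 = 289850/3 + 72 = 290066/3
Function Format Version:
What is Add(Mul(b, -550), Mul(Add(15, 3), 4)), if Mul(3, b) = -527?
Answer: Rational(290066, 3) ≈ 96689.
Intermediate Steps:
b = Rational(-527, 3) (b = Mul(Rational(1, 3), -527) = Rational(-527, 3) ≈ -175.67)
Add(Mul(b, -550), Mul(Add(15, 3), 4)) = Add(Mul(Rational(-527, 3), -550), Mul(Add(15, 3), 4)) = Add(Rational(289850, 3), Mul(18, 4)) = Add(Rational(289850, 3), 72) = Rational(290066, 3)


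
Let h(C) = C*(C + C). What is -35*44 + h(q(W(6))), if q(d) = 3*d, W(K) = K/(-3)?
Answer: -1468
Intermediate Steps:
W(K) = -K/3 (W(K) = K*(-1/3) = -K/3)
h(C) = 2*C**2 (h(C) = C*(2*C) = 2*C**2)
-35*44 + h(q(W(6))) = -35*44 + 2*(3*(-1/3*6))**2 = -1540 + 2*(3*(-2))**2 = -1540 + 2*(-6)**2 = -1540 + 2*36 = -1540 + 72 = -1468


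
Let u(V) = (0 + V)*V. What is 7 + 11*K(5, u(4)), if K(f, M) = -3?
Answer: -26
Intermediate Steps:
u(V) = V**2 (u(V) = V*V = V**2)
7 + 11*K(5, u(4)) = 7 + 11*(-3) = 7 - 33 = -26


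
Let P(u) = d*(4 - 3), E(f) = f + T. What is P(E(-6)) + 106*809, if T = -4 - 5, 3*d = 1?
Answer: 257263/3 ≈ 85754.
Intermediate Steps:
d = ⅓ (d = (⅓)*1 = ⅓ ≈ 0.33333)
T = -9
E(f) = -9 + f (E(f) = f - 9 = -9 + f)
P(u) = ⅓ (P(u) = (4 - 3)/3 = (⅓)*1 = ⅓)
P(E(-6)) + 106*809 = ⅓ + 106*809 = ⅓ + 85754 = 257263/3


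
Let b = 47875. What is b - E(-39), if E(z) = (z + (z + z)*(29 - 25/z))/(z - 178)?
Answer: 10386524/217 ≈ 47864.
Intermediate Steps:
E(z) = (z + 2*z*(29 - 25/z))/(-178 + z) (E(z) = (z + (2*z)*(29 - 25/z))/(-178 + z) = (z + 2*z*(29 - 25/z))/(-178 + z))
b - E(-39) = 47875 - (-50 + 59*(-39))/(-178 - 39) = 47875 - (-50 - 2301)/(-217) = 47875 - (-1)*(-2351)/217 = 47875 - 1*2351/217 = 47875 - 2351/217 = 10386524/217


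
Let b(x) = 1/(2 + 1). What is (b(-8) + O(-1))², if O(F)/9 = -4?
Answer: 11449/9 ≈ 1272.1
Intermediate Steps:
O(F) = -36 (O(F) = 9*(-4) = -36)
b(x) = ⅓ (b(x) = 1/3 = ⅓)
(b(-8) + O(-1))² = (⅓ - 36)² = (-107/3)² = 11449/9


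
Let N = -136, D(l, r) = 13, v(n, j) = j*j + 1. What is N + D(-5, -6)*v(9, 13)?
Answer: 2074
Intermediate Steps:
v(n, j) = 1 + j**2 (v(n, j) = j**2 + 1 = 1 + j**2)
N + D(-5, -6)*v(9, 13) = -136 + 13*(1 + 13**2) = -136 + 13*(1 + 169) = -136 + 13*170 = -136 + 2210 = 2074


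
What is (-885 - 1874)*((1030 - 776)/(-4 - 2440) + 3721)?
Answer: -12544993665/1222 ≈ -1.0266e+7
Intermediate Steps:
(-885 - 1874)*((1030 - 776)/(-4 - 2440) + 3721) = -2759*(254/(-2444) + 3721) = -2759*(254*(-1/2444) + 3721) = -2759*(-127/1222 + 3721) = -2759*4546935/1222 = -12544993665/1222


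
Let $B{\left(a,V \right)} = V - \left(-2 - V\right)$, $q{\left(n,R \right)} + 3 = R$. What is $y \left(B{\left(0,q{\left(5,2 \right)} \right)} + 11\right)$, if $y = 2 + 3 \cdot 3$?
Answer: $121$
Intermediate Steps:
$q{\left(n,R \right)} = -3 + R$
$B{\left(a,V \right)} = 2 + 2 V$ ($B{\left(a,V \right)} = V + \left(2 + V\right) = 2 + 2 V$)
$y = 11$ ($y = 2 + 9 = 11$)
$y \left(B{\left(0,q{\left(5,2 \right)} \right)} + 11\right) = 11 \left(\left(2 + 2 \left(-3 + 2\right)\right) + 11\right) = 11 \left(\left(2 + 2 \left(-1\right)\right) + 11\right) = 11 \left(\left(2 - 2\right) + 11\right) = 11 \left(0 + 11\right) = 11 \cdot 11 = 121$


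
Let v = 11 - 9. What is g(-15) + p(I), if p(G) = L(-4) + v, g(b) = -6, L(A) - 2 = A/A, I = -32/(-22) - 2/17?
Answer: -1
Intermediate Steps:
I = 250/187 (I = -32*(-1/22) - 2*1/17 = 16/11 - 2/17 = 250/187 ≈ 1.3369)
L(A) = 3 (L(A) = 2 + A/A = 2 + 1 = 3)
v = 2
p(G) = 5 (p(G) = 3 + 2 = 5)
g(-15) + p(I) = -6 + 5 = -1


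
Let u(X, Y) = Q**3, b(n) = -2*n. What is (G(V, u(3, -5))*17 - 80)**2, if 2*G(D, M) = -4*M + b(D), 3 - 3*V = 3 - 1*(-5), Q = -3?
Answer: 6754801/9 ≈ 7.5053e+5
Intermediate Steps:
u(X, Y) = -27 (u(X, Y) = (-3)**3 = -27)
V = -5/3 (V = 1 - (3 - 1*(-5))/3 = 1 - (3 + 5)/3 = 1 - 1/3*8 = 1 - 8/3 = -5/3 ≈ -1.6667)
G(D, M) = -D - 2*M (G(D, M) = (-4*M - 2*D)/2 = -D - 2*M)
(G(V, u(3, -5))*17 - 80)**2 = ((-1*(-5/3) - 2*(-27))*17 - 80)**2 = ((5/3 + 54)*17 - 80)**2 = ((167/3)*17 - 80)**2 = (2839/3 - 80)**2 = (2599/3)**2 = 6754801/9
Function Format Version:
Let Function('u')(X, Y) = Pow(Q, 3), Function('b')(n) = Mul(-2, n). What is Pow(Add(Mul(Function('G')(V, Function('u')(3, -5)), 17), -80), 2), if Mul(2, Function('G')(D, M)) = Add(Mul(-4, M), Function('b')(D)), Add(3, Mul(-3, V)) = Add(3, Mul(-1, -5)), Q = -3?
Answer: Rational(6754801, 9) ≈ 7.5053e+5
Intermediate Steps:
Function('u')(X, Y) = -27 (Function('u')(X, Y) = Pow(-3, 3) = -27)
V = Rational(-5, 3) (V = Add(1, Mul(Rational(-1, 3), Add(3, Mul(-1, -5)))) = Add(1, Mul(Rational(-1, 3), Add(3, 5))) = Add(1, Mul(Rational(-1, 3), 8)) = Add(1, Rational(-8, 3)) = Rational(-5, 3) ≈ -1.6667)
Function('G')(D, M) = Add(Mul(-1, D), Mul(-2, M)) (Function('G')(D, M) = Mul(Rational(1, 2), Add(Mul(-4, M), Mul(-2, D))) = Add(Mul(-1, D), Mul(-2, M)))
Pow(Add(Mul(Function('G')(V, Function('u')(3, -5)), 17), -80), 2) = Pow(Add(Mul(Add(Mul(-1, Rational(-5, 3)), Mul(-2, -27)), 17), -80), 2) = Pow(Add(Mul(Add(Rational(5, 3), 54), 17), -80), 2) = Pow(Add(Mul(Rational(167, 3), 17), -80), 2) = Pow(Add(Rational(2839, 3), -80), 2) = Pow(Rational(2599, 3), 2) = Rational(6754801, 9)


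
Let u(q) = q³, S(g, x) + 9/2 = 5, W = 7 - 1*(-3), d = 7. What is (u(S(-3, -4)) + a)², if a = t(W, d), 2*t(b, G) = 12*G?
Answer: 113569/64 ≈ 1774.5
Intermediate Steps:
W = 10 (W = 7 + 3 = 10)
S(g, x) = ½ (S(g, x) = -9/2 + 5 = ½)
t(b, G) = 6*G (t(b, G) = (12*G)/2 = 6*G)
a = 42 (a = 6*7 = 42)
(u(S(-3, -4)) + a)² = ((½)³ + 42)² = (⅛ + 42)² = (337/8)² = 113569/64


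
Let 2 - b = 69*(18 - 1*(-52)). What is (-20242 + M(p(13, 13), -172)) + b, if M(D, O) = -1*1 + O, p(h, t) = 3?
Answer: -25243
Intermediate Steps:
b = -4828 (b = 2 - 69*(18 - 1*(-52)) = 2 - 69*(18 + 52) = 2 - 69*70 = 2 - 1*4830 = 2 - 4830 = -4828)
M(D, O) = -1 + O
(-20242 + M(p(13, 13), -172)) + b = (-20242 + (-1 - 172)) - 4828 = (-20242 - 173) - 4828 = -20415 - 4828 = -25243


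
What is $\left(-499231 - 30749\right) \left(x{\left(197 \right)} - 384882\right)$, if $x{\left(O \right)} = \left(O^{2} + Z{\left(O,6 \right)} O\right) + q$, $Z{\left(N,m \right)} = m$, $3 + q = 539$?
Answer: $182501262900$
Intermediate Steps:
$q = 536$ ($q = -3 + 539 = 536$)
$x{\left(O \right)} = 536 + O^{2} + 6 O$ ($x{\left(O \right)} = \left(O^{2} + 6 O\right) + 536 = 536 + O^{2} + 6 O$)
$\left(-499231 - 30749\right) \left(x{\left(197 \right)} - 384882\right) = \left(-499231 - 30749\right) \left(\left(536 + 197^{2} + 6 \cdot 197\right) - 384882\right) = - 529980 \left(\left(536 + 38809 + 1182\right) - 384882\right) = - 529980 \left(40527 - 384882\right) = \left(-529980\right) \left(-344355\right) = 182501262900$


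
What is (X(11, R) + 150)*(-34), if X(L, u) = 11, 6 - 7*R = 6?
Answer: -5474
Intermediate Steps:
R = 0 (R = 6/7 - ⅐*6 = 6/7 - 6/7 = 0)
(X(11, R) + 150)*(-34) = (11 + 150)*(-34) = 161*(-34) = -5474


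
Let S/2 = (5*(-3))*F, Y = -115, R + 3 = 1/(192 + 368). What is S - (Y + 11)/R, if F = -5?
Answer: 193610/1679 ≈ 115.31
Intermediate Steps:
R = -1679/560 (R = -3 + 1/(192 + 368) = -3 + 1/560 = -1679/560 ≈ -2.9982)
S = 150 (S = 2*((5*(-3))*(-5)) = 2*(-15*(-5)) = 2*75 = 150)
S - (Y + 11)/R = 150 - (-115 + 11)/(-1679/560) = 150 - (-104)*(-560)/1679 = 150 - 1*58240/1679 = 150 - 58240/1679 = 193610/1679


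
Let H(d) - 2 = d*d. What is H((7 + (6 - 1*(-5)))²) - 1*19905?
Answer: 85073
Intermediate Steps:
H(d) = 2 + d² (H(d) = 2 + d*d = 2 + d²)
H((7 + (6 - 1*(-5)))²) - 1*19905 = (2 + ((7 + (6 - 1*(-5)))²)²) - 1*19905 = (2 + ((7 + (6 + 5))²)²) - 19905 = (2 + ((7 + 11)²)²) - 19905 = (2 + (18²)²) - 19905 = (2 + 324²) - 19905 = (2 + 104976) - 19905 = 104978 - 19905 = 85073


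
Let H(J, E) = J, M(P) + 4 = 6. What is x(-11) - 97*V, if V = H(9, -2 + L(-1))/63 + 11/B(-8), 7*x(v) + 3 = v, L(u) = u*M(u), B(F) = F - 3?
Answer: 568/7 ≈ 81.143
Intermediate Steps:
M(P) = 2 (M(P) = -4 + 6 = 2)
B(F) = -3 + F
L(u) = 2*u (L(u) = u*2 = 2*u)
x(v) = -3/7 + v/7
V = -6/7 (V = 9/63 + 11/(-3 - 8) = 9*(1/63) + 11/(-11) = ⅐ + 11*(-1/11) = ⅐ - 1 = -6/7 ≈ -0.85714)
x(-11) - 97*V = (-3/7 + (⅐)*(-11)) - 97*(-6/7) = (-3/7 - 11/7) + 582/7 = -2 + 582/7 = 568/7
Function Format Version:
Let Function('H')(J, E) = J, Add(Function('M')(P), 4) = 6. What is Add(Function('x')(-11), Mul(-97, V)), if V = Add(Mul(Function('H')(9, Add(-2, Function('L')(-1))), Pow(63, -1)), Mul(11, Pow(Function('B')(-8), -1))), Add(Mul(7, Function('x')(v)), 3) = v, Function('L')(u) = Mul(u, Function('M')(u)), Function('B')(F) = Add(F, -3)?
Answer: Rational(568, 7) ≈ 81.143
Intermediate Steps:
Function('M')(P) = 2 (Function('M')(P) = Add(-4, 6) = 2)
Function('B')(F) = Add(-3, F)
Function('L')(u) = Mul(2, u) (Function('L')(u) = Mul(u, 2) = Mul(2, u))
Function('x')(v) = Add(Rational(-3, 7), Mul(Rational(1, 7), v))
V = Rational(-6, 7) (V = Add(Mul(9, Pow(63, -1)), Mul(11, Pow(Add(-3, -8), -1))) = Add(Mul(9, Rational(1, 63)), Mul(11, Pow(-11, -1))) = Add(Rational(1, 7), Mul(11, Rational(-1, 11))) = Add(Rational(1, 7), -1) = Rational(-6, 7) ≈ -0.85714)
Add(Function('x')(-11), Mul(-97, V)) = Add(Add(Rational(-3, 7), Mul(Rational(1, 7), -11)), Mul(-97, Rational(-6, 7))) = Add(Add(Rational(-3, 7), Rational(-11, 7)), Rational(582, 7)) = Add(-2, Rational(582, 7)) = Rational(568, 7)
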